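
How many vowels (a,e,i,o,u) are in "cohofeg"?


Input: cohofeg
Checking each character:
  'c' at position 0: consonant
  'o' at position 1: vowel (running total: 1)
  'h' at position 2: consonant
  'o' at position 3: vowel (running total: 2)
  'f' at position 4: consonant
  'e' at position 5: vowel (running total: 3)
  'g' at position 6: consonant
Total vowels: 3

3


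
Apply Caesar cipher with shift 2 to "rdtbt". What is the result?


Caesar cipher: shift "rdtbt" by 2
  'r' (pos 17) + 2 = pos 19 = 't'
  'd' (pos 3) + 2 = pos 5 = 'f'
  't' (pos 19) + 2 = pos 21 = 'v'
  'b' (pos 1) + 2 = pos 3 = 'd'
  't' (pos 19) + 2 = pos 21 = 'v'
Result: tfvdv

tfvdv


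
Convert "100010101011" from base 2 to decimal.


Input: "100010101011" in base 2
Positional expansion:
  Digit '1' (value 1) x 2^11 = 2048
  Digit '0' (value 0) x 2^10 = 0
  Digit '0' (value 0) x 2^9 = 0
  Digit '0' (value 0) x 2^8 = 0
  Digit '1' (value 1) x 2^7 = 128
  Digit '0' (value 0) x 2^6 = 0
  Digit '1' (value 1) x 2^5 = 32
  Digit '0' (value 0) x 2^4 = 0
  Digit '1' (value 1) x 2^3 = 8
  Digit '0' (value 0) x 2^2 = 0
  Digit '1' (value 1) x 2^1 = 2
  Digit '1' (value 1) x 2^0 = 1
Sum = 2219

2219


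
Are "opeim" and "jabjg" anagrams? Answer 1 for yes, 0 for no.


Strings: "opeim", "jabjg"
Sorted first:  eimop
Sorted second: abgjj
Differ at position 0: 'e' vs 'a' => not anagrams

0


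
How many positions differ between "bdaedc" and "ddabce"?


Comparing "bdaedc" and "ddabce" position by position:
  Position 0: 'b' vs 'd' => DIFFER
  Position 1: 'd' vs 'd' => same
  Position 2: 'a' vs 'a' => same
  Position 3: 'e' vs 'b' => DIFFER
  Position 4: 'd' vs 'c' => DIFFER
  Position 5: 'c' vs 'e' => DIFFER
Positions that differ: 4

4


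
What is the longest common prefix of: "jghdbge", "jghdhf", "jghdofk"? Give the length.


Words: jghdbge, jghdhf, jghdofk
  Position 0: all 'j' => match
  Position 1: all 'g' => match
  Position 2: all 'h' => match
  Position 3: all 'd' => match
  Position 4: ('b', 'h', 'o') => mismatch, stop
LCP = "jghd" (length 4)

4


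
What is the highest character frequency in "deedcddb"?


Input: deedcddb
Character counts:
  'b': 1
  'c': 1
  'd': 4
  'e': 2
Maximum frequency: 4

4


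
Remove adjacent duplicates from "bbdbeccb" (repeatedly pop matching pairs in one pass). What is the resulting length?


Input: bbdbeccb
Stack-based adjacent duplicate removal:
  Read 'b': push. Stack: b
  Read 'b': matches stack top 'b' => pop. Stack: (empty)
  Read 'd': push. Stack: d
  Read 'b': push. Stack: db
  Read 'e': push. Stack: dbe
  Read 'c': push. Stack: dbec
  Read 'c': matches stack top 'c' => pop. Stack: dbe
  Read 'b': push. Stack: dbeb
Final stack: "dbeb" (length 4)

4


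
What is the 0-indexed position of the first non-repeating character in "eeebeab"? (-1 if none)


Input: eeebeab
Character frequencies:
  'a': 1
  'b': 2
  'e': 4
Scanning left to right for freq == 1:
  Position 0 ('e'): freq=4, skip
  Position 1 ('e'): freq=4, skip
  Position 2 ('e'): freq=4, skip
  Position 3 ('b'): freq=2, skip
  Position 4 ('e'): freq=4, skip
  Position 5 ('a'): unique! => answer = 5

5


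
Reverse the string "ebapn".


Input: ebapn
Reading characters right to left:
  Position 4: 'n'
  Position 3: 'p'
  Position 2: 'a'
  Position 1: 'b'
  Position 0: 'e'
Reversed: npabe

npabe


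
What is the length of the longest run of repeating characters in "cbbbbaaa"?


Input: "cbbbbaaa"
Scanning for longest run:
  Position 1 ('b'): new char, reset run to 1
  Position 2 ('b'): continues run of 'b', length=2
  Position 3 ('b'): continues run of 'b', length=3
  Position 4 ('b'): continues run of 'b', length=4
  Position 5 ('a'): new char, reset run to 1
  Position 6 ('a'): continues run of 'a', length=2
  Position 7 ('a'): continues run of 'a', length=3
Longest run: 'b' with length 4

4


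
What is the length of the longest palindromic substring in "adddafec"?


Input: "adddafec"
Checking substrings for palindromes:
  [0:5] "addda" (len 5) => palindrome
  [1:4] "ddd" (len 3) => palindrome
  [1:3] "dd" (len 2) => palindrome
  [2:4] "dd" (len 2) => palindrome
Longest palindromic substring: "addda" with length 5

5


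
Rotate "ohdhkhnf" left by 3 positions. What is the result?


Input: "ohdhkhnf", rotate left by 3
First 3 characters: "ohd"
Remaining characters: "hkhnf"
Concatenate remaining + first: "hkhnf" + "ohd" = "hkhnfohd"

hkhnfohd


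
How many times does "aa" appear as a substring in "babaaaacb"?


Searching for "aa" in "babaaaacb"
Scanning each position:
  Position 0: "ba" => no
  Position 1: "ab" => no
  Position 2: "ba" => no
  Position 3: "aa" => MATCH
  Position 4: "aa" => MATCH
  Position 5: "aa" => MATCH
  Position 6: "ac" => no
  Position 7: "cb" => no
Total occurrences: 3

3


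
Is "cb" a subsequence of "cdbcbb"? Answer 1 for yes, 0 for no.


Check if "cb" is a subsequence of "cdbcbb"
Greedy scan:
  Position 0 ('c'): matches sub[0] = 'c'
  Position 1 ('d'): no match needed
  Position 2 ('b'): matches sub[1] = 'b'
  Position 3 ('c'): no match needed
  Position 4 ('b'): no match needed
  Position 5 ('b'): no match needed
All 2 characters matched => is a subsequence

1


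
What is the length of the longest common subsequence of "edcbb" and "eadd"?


LCS of "edcbb" and "eadd"
DP table:
           e    a    d    d
      0    0    0    0    0
  e   0    1    1    1    1
  d   0    1    1    2    2
  c   0    1    1    2    2
  b   0    1    1    2    2
  b   0    1    1    2    2
LCS length = dp[5][4] = 2

2


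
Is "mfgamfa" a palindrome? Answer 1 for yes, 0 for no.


Input: mfgamfa
Reversed: afmagfm
  Compare pos 0 ('m') with pos 6 ('a'): MISMATCH
  Compare pos 1 ('f') with pos 5 ('f'): match
  Compare pos 2 ('g') with pos 4 ('m'): MISMATCH
Result: not a palindrome

0


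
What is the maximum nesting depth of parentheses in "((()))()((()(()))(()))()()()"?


Input: "((()))()((()(()))(()))()()()"
Tracking depth:
  Position 0 '(': depth becomes 1
  Position 1 '(': depth becomes 2
  Position 2 '(': depth becomes 3
  Position 3 ')': depth becomes 2
  Position 4 ')': depth becomes 1
  Position 5 ')': depth becomes 0
  Position 6 '(': depth becomes 1
  Position 7 ')': depth becomes 0
  Position 8 '(': depth becomes 1
  Position 9 '(': depth becomes 2
  Position 10 '(': depth becomes 3
  Position 11 ')': depth becomes 2
  Position 12 '(': depth becomes 3
  Position 13 '(': depth becomes 4
  Position 14 ')': depth becomes 3
  Position 15 ')': depth becomes 2
  Position 16 ')': depth becomes 1
  Position 17 '(': depth becomes 2
  Position 18 '(': depth becomes 3
  Position 19 ')': depth becomes 2
  Position 20 ')': depth becomes 1
  Position 21 ')': depth becomes 0
  Position 22 '(': depth becomes 1
  Position 23 ')': depth becomes 0
  Position 24 '(': depth becomes 1
  Position 25 ')': depth becomes 0
  Position 26 '(': depth becomes 1
  Position 27 ')': depth becomes 0
Maximum depth reached: 4

4


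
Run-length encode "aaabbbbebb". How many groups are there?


Input: aaabbbbebb
Scanning for consecutive runs:
  Group 1: 'a' x 3 (positions 0-2)
  Group 2: 'b' x 4 (positions 3-6)
  Group 3: 'e' x 1 (positions 7-7)
  Group 4: 'b' x 2 (positions 8-9)
Total groups: 4

4


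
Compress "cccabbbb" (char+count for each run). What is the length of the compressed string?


Input: cccabbbb
Runs:
  'c' x 3 => "c3"
  'a' x 1 => "a1"
  'b' x 4 => "b4"
Compressed: "c3a1b4"
Compressed length: 6

6


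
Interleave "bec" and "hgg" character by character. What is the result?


Interleaving "bec" and "hgg":
  Position 0: 'b' from first, 'h' from second => "bh"
  Position 1: 'e' from first, 'g' from second => "eg"
  Position 2: 'c' from first, 'g' from second => "cg"
Result: bhegcg

bhegcg


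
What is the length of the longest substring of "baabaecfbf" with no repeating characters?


Input: "baabaecfbf"
Sliding window (track last position of each char):
  Position 0 ('b'): window [0,0] length 1 -- new best
  Position 1 ('a'): window [0,1] length 2 -- new best
  Position 2 ('a'): repeat (last at 1), move window start to 2
  Position 2 ('a'): window [2,2] length 1
  Position 3 ('b'): window [2,3] length 2
  Position 4 ('a'): repeat (last at 2), move window start to 3
  Position 4 ('a'): window [3,4] length 2
  Position 5 ('e'): window [3,5] length 3 -- new best
  Position 6 ('c'): window [3,6] length 4 -- new best
  Position 7 ('f'): window [3,7] length 5 -- new best
  Position 8 ('b'): repeat (last at 3), move window start to 4
  Position 8 ('b'): window [4,8] length 5
  Position 9 ('f'): repeat (last at 7), move window start to 8
  Position 9 ('f'): window [8,9] length 2
Longest substring with no repeats: "baecf" with length 5

5


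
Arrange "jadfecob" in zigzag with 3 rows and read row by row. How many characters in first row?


Zigzag "jadfecob" into 3 rows:
Placing characters:
  'j' => row 0
  'a' => row 1
  'd' => row 2
  'f' => row 1
  'e' => row 0
  'c' => row 1
  'o' => row 2
  'b' => row 1
Rows:
  Row 0: "je"
  Row 1: "afcb"
  Row 2: "do"
First row length: 2

2


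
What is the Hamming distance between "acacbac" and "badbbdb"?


Comparing "acacbac" and "badbbdb" position by position:
  Position 0: 'a' vs 'b' => differ
  Position 1: 'c' vs 'a' => differ
  Position 2: 'a' vs 'd' => differ
  Position 3: 'c' vs 'b' => differ
  Position 4: 'b' vs 'b' => same
  Position 5: 'a' vs 'd' => differ
  Position 6: 'c' vs 'b' => differ
Total differences (Hamming distance): 6

6


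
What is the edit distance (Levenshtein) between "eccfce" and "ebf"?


Computing edit distance: "eccfce" -> "ebf"
DP table:
           e    b    f
      0    1    2    3
  e   1    0    1    2
  c   2    1    1    2
  c   3    2    2    2
  f   4    3    3    2
  c   5    4    4    3
  e   6    5    5    4
Edit distance = dp[6][3] = 4

4


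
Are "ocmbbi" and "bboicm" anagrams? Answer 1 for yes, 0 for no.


Strings: "ocmbbi", "bboicm"
Sorted first:  bbcimo
Sorted second: bbcimo
Sorted forms match => anagrams

1


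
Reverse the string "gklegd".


Input: gklegd
Reading characters right to left:
  Position 5: 'd'
  Position 4: 'g'
  Position 3: 'e'
  Position 2: 'l'
  Position 1: 'k'
  Position 0: 'g'
Reversed: dgelkg

dgelkg


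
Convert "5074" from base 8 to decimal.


Input: "5074" in base 8
Positional expansion:
  Digit '5' (value 5) x 8^3 = 2560
  Digit '0' (value 0) x 8^2 = 0
  Digit '7' (value 7) x 8^1 = 56
  Digit '4' (value 4) x 8^0 = 4
Sum = 2620

2620


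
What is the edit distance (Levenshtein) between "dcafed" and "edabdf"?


Computing edit distance: "dcafed" -> "edabdf"
DP table:
           e    d    a    b    d    f
      0    1    2    3    4    5    6
  d   1    1    1    2    3    4    5
  c   2    2    2    2    3    4    5
  a   3    3    3    2    3    4    5
  f   4    4    4    3    3    4    4
  e   5    4    5    4    4    4    5
  d   6    5    4    5    5    4    5
Edit distance = dp[6][6] = 5

5


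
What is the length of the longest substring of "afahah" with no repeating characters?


Input: "afahah"
Sliding window (track last position of each char):
  Position 0 ('a'): window [0,0] length 1 -- new best
  Position 1 ('f'): window [0,1] length 2 -- new best
  Position 2 ('a'): repeat (last at 0), move window start to 1
  Position 2 ('a'): window [1,2] length 2
  Position 3 ('h'): window [1,3] length 3 -- new best
  Position 4 ('a'): repeat (last at 2), move window start to 3
  Position 4 ('a'): window [3,4] length 2
  Position 5 ('h'): repeat (last at 3), move window start to 4
  Position 5 ('h'): window [4,5] length 2
Longest substring with no repeats: "fah" with length 3

3


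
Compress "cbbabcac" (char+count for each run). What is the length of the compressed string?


Input: cbbabcac
Runs:
  'c' x 1 => "c1"
  'b' x 2 => "b2"
  'a' x 1 => "a1"
  'b' x 1 => "b1"
  'c' x 1 => "c1"
  'a' x 1 => "a1"
  'c' x 1 => "c1"
Compressed: "c1b2a1b1c1a1c1"
Compressed length: 14

14


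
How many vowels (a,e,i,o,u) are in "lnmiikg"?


Input: lnmiikg
Checking each character:
  'l' at position 0: consonant
  'n' at position 1: consonant
  'm' at position 2: consonant
  'i' at position 3: vowel (running total: 1)
  'i' at position 4: vowel (running total: 2)
  'k' at position 5: consonant
  'g' at position 6: consonant
Total vowels: 2

2


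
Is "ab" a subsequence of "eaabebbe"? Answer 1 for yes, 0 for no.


Check if "ab" is a subsequence of "eaabebbe"
Greedy scan:
  Position 0 ('e'): no match needed
  Position 1 ('a'): matches sub[0] = 'a'
  Position 2 ('a'): no match needed
  Position 3 ('b'): matches sub[1] = 'b'
  Position 4 ('e'): no match needed
  Position 5 ('b'): no match needed
  Position 6 ('b'): no match needed
  Position 7 ('e'): no match needed
All 2 characters matched => is a subsequence

1


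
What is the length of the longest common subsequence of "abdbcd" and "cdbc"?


LCS of "abdbcd" and "cdbc"
DP table:
           c    d    b    c
      0    0    0    0    0
  a   0    0    0    0    0
  b   0    0    0    1    1
  d   0    0    1    1    1
  b   0    0    1    2    2
  c   0    1    1    2    3
  d   0    1    2    2    3
LCS length = dp[6][4] = 3

3


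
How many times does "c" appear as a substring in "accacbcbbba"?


Searching for "c" in "accacbcbbba"
Scanning each position:
  Position 0: "a" => no
  Position 1: "c" => MATCH
  Position 2: "c" => MATCH
  Position 3: "a" => no
  Position 4: "c" => MATCH
  Position 5: "b" => no
  Position 6: "c" => MATCH
  Position 7: "b" => no
  Position 8: "b" => no
  Position 9: "b" => no
  Position 10: "a" => no
Total occurrences: 4

4


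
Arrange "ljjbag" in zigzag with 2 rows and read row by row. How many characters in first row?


Zigzag "ljjbag" into 2 rows:
Placing characters:
  'l' => row 0
  'j' => row 1
  'j' => row 0
  'b' => row 1
  'a' => row 0
  'g' => row 1
Rows:
  Row 0: "lja"
  Row 1: "jbg"
First row length: 3

3


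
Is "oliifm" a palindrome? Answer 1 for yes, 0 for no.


Input: oliifm
Reversed: mfiilo
  Compare pos 0 ('o') with pos 5 ('m'): MISMATCH
  Compare pos 1 ('l') with pos 4 ('f'): MISMATCH
  Compare pos 2 ('i') with pos 3 ('i'): match
Result: not a palindrome

0


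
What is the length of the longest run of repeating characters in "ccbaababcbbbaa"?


Input: "ccbaababcbbbaa"
Scanning for longest run:
  Position 1 ('c'): continues run of 'c', length=2
  Position 2 ('b'): new char, reset run to 1
  Position 3 ('a'): new char, reset run to 1
  Position 4 ('a'): continues run of 'a', length=2
  Position 5 ('b'): new char, reset run to 1
  Position 6 ('a'): new char, reset run to 1
  Position 7 ('b'): new char, reset run to 1
  Position 8 ('c'): new char, reset run to 1
  Position 9 ('b'): new char, reset run to 1
  Position 10 ('b'): continues run of 'b', length=2
  Position 11 ('b'): continues run of 'b', length=3
  Position 12 ('a'): new char, reset run to 1
  Position 13 ('a'): continues run of 'a', length=2
Longest run: 'b' with length 3

3


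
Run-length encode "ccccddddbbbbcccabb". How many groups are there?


Input: ccccddddbbbbcccabb
Scanning for consecutive runs:
  Group 1: 'c' x 4 (positions 0-3)
  Group 2: 'd' x 4 (positions 4-7)
  Group 3: 'b' x 4 (positions 8-11)
  Group 4: 'c' x 3 (positions 12-14)
  Group 5: 'a' x 1 (positions 15-15)
  Group 6: 'b' x 2 (positions 16-17)
Total groups: 6

6


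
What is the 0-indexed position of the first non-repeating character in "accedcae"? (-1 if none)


Input: accedcae
Character frequencies:
  'a': 2
  'c': 3
  'd': 1
  'e': 2
Scanning left to right for freq == 1:
  Position 0 ('a'): freq=2, skip
  Position 1 ('c'): freq=3, skip
  Position 2 ('c'): freq=3, skip
  Position 3 ('e'): freq=2, skip
  Position 4 ('d'): unique! => answer = 4

4


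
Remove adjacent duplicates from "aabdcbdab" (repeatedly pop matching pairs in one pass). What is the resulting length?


Input: aabdcbdab
Stack-based adjacent duplicate removal:
  Read 'a': push. Stack: a
  Read 'a': matches stack top 'a' => pop. Stack: (empty)
  Read 'b': push. Stack: b
  Read 'd': push. Stack: bd
  Read 'c': push. Stack: bdc
  Read 'b': push. Stack: bdcb
  Read 'd': push. Stack: bdcbd
  Read 'a': push. Stack: bdcbda
  Read 'b': push. Stack: bdcbdab
Final stack: "bdcbdab" (length 7)

7


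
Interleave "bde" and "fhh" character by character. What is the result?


Interleaving "bde" and "fhh":
  Position 0: 'b' from first, 'f' from second => "bf"
  Position 1: 'd' from first, 'h' from second => "dh"
  Position 2: 'e' from first, 'h' from second => "eh"
Result: bfdheh

bfdheh


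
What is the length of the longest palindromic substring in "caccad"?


Input: "caccad"
Checking substrings for palindromes:
  [1:5] "acca" (len 4) => palindrome
  [0:3] "cac" (len 3) => palindrome
  [2:4] "cc" (len 2) => palindrome
Longest palindromic substring: "acca" with length 4

4


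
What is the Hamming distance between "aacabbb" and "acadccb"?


Comparing "aacabbb" and "acadccb" position by position:
  Position 0: 'a' vs 'a' => same
  Position 1: 'a' vs 'c' => differ
  Position 2: 'c' vs 'a' => differ
  Position 3: 'a' vs 'd' => differ
  Position 4: 'b' vs 'c' => differ
  Position 5: 'b' vs 'c' => differ
  Position 6: 'b' vs 'b' => same
Total differences (Hamming distance): 5

5


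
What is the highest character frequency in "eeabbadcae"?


Input: eeabbadcae
Character counts:
  'a': 3
  'b': 2
  'c': 1
  'd': 1
  'e': 3
Maximum frequency: 3

3


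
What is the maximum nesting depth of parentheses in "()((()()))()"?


Input: "()((()()))()"
Tracking depth:
  Position 0 '(': depth becomes 1
  Position 1 ')': depth becomes 0
  Position 2 '(': depth becomes 1
  Position 3 '(': depth becomes 2
  Position 4 '(': depth becomes 3
  Position 5 ')': depth becomes 2
  Position 6 '(': depth becomes 3
  Position 7 ')': depth becomes 2
  Position 8 ')': depth becomes 1
  Position 9 ')': depth becomes 0
  Position 10 '(': depth becomes 1
  Position 11 ')': depth becomes 0
Maximum depth reached: 3

3


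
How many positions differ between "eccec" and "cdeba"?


Comparing "eccec" and "cdeba" position by position:
  Position 0: 'e' vs 'c' => DIFFER
  Position 1: 'c' vs 'd' => DIFFER
  Position 2: 'c' vs 'e' => DIFFER
  Position 3: 'e' vs 'b' => DIFFER
  Position 4: 'c' vs 'a' => DIFFER
Positions that differ: 5

5


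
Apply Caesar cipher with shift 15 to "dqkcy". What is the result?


Caesar cipher: shift "dqkcy" by 15
  'd' (pos 3) + 15 = pos 18 = 's'
  'q' (pos 16) + 15 = pos 5 = 'f'
  'k' (pos 10) + 15 = pos 25 = 'z'
  'c' (pos 2) + 15 = pos 17 = 'r'
  'y' (pos 24) + 15 = pos 13 = 'n'
Result: sfzrn

sfzrn


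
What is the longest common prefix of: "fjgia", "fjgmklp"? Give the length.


Words: fjgia, fjgmklp
  Position 0: all 'f' => match
  Position 1: all 'j' => match
  Position 2: all 'g' => match
  Position 3: ('i', 'm') => mismatch, stop
LCP = "fjg" (length 3)

3


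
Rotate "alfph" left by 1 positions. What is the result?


Input: "alfph", rotate left by 1
First 1 characters: "a"
Remaining characters: "lfph"
Concatenate remaining + first: "lfph" + "a" = "lfpha"

lfpha


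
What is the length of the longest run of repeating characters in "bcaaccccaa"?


Input: "bcaaccccaa"
Scanning for longest run:
  Position 1 ('c'): new char, reset run to 1
  Position 2 ('a'): new char, reset run to 1
  Position 3 ('a'): continues run of 'a', length=2
  Position 4 ('c'): new char, reset run to 1
  Position 5 ('c'): continues run of 'c', length=2
  Position 6 ('c'): continues run of 'c', length=3
  Position 7 ('c'): continues run of 'c', length=4
  Position 8 ('a'): new char, reset run to 1
  Position 9 ('a'): continues run of 'a', length=2
Longest run: 'c' with length 4

4


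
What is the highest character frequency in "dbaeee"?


Input: dbaeee
Character counts:
  'a': 1
  'b': 1
  'd': 1
  'e': 3
Maximum frequency: 3

3


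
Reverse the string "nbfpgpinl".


Input: nbfpgpinl
Reading characters right to left:
  Position 8: 'l'
  Position 7: 'n'
  Position 6: 'i'
  Position 5: 'p'
  Position 4: 'g'
  Position 3: 'p'
  Position 2: 'f'
  Position 1: 'b'
  Position 0: 'n'
Reversed: lnipgpfbn

lnipgpfbn


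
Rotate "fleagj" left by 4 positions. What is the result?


Input: "fleagj", rotate left by 4
First 4 characters: "flea"
Remaining characters: "gj"
Concatenate remaining + first: "gj" + "flea" = "gjflea"

gjflea


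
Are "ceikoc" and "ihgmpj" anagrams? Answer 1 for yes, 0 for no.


Strings: "ceikoc", "ihgmpj"
Sorted first:  cceiko
Sorted second: ghijmp
Differ at position 0: 'c' vs 'g' => not anagrams

0


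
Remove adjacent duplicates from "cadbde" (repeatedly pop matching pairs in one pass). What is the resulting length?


Input: cadbde
Stack-based adjacent duplicate removal:
  Read 'c': push. Stack: c
  Read 'a': push. Stack: ca
  Read 'd': push. Stack: cad
  Read 'b': push. Stack: cadb
  Read 'd': push. Stack: cadbd
  Read 'e': push. Stack: cadbde
Final stack: "cadbde" (length 6)

6


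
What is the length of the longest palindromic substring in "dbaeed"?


Input: "dbaeed"
Checking substrings for palindromes:
  [3:5] "ee" (len 2) => palindrome
Longest palindromic substring: "ee" with length 2

2


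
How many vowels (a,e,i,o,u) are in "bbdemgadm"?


Input: bbdemgadm
Checking each character:
  'b' at position 0: consonant
  'b' at position 1: consonant
  'd' at position 2: consonant
  'e' at position 3: vowel (running total: 1)
  'm' at position 4: consonant
  'g' at position 5: consonant
  'a' at position 6: vowel (running total: 2)
  'd' at position 7: consonant
  'm' at position 8: consonant
Total vowels: 2

2


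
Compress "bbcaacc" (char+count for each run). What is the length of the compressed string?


Input: bbcaacc
Runs:
  'b' x 2 => "b2"
  'c' x 1 => "c1"
  'a' x 2 => "a2"
  'c' x 2 => "c2"
Compressed: "b2c1a2c2"
Compressed length: 8

8


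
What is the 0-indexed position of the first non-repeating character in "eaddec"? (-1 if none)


Input: eaddec
Character frequencies:
  'a': 1
  'c': 1
  'd': 2
  'e': 2
Scanning left to right for freq == 1:
  Position 0 ('e'): freq=2, skip
  Position 1 ('a'): unique! => answer = 1

1


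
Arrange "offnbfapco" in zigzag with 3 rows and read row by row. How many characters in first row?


Zigzag "offnbfapco" into 3 rows:
Placing characters:
  'o' => row 0
  'f' => row 1
  'f' => row 2
  'n' => row 1
  'b' => row 0
  'f' => row 1
  'a' => row 2
  'p' => row 1
  'c' => row 0
  'o' => row 1
Rows:
  Row 0: "obc"
  Row 1: "fnfpo"
  Row 2: "fa"
First row length: 3

3


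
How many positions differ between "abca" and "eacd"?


Comparing "abca" and "eacd" position by position:
  Position 0: 'a' vs 'e' => DIFFER
  Position 1: 'b' vs 'a' => DIFFER
  Position 2: 'c' vs 'c' => same
  Position 3: 'a' vs 'd' => DIFFER
Positions that differ: 3

3


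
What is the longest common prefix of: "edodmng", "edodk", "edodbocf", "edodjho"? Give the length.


Words: edodmng, edodk, edodbocf, edodjho
  Position 0: all 'e' => match
  Position 1: all 'd' => match
  Position 2: all 'o' => match
  Position 3: all 'd' => match
  Position 4: ('m', 'k', 'b', 'j') => mismatch, stop
LCP = "edod" (length 4)

4


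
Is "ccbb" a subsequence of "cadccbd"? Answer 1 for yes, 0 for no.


Check if "ccbb" is a subsequence of "cadccbd"
Greedy scan:
  Position 0 ('c'): matches sub[0] = 'c'
  Position 1 ('a'): no match needed
  Position 2 ('d'): no match needed
  Position 3 ('c'): matches sub[1] = 'c'
  Position 4 ('c'): no match needed
  Position 5 ('b'): matches sub[2] = 'b'
  Position 6 ('d'): no match needed
Only matched 3/4 characters => not a subsequence

0


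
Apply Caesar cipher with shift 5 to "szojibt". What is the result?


Caesar cipher: shift "szojibt" by 5
  's' (pos 18) + 5 = pos 23 = 'x'
  'z' (pos 25) + 5 = pos 4 = 'e'
  'o' (pos 14) + 5 = pos 19 = 't'
  'j' (pos 9) + 5 = pos 14 = 'o'
  'i' (pos 8) + 5 = pos 13 = 'n'
  'b' (pos 1) + 5 = pos 6 = 'g'
  't' (pos 19) + 5 = pos 24 = 'y'
Result: xetongy

xetongy


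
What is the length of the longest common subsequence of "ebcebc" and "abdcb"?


LCS of "ebcebc" and "abdcb"
DP table:
           a    b    d    c    b
      0    0    0    0    0    0
  e   0    0    0    0    0    0
  b   0    0    1    1    1    1
  c   0    0    1    1    2    2
  e   0    0    1    1    2    2
  b   0    0    1    1    2    3
  c   0    0    1    1    2    3
LCS length = dp[6][5] = 3

3


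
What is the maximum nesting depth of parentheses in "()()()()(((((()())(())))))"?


Input: "()()()()(((((()())(())))))"
Tracking depth:
  Position 0 '(': depth becomes 1
  Position 1 ')': depth becomes 0
  Position 2 '(': depth becomes 1
  Position 3 ')': depth becomes 0
  Position 4 '(': depth becomes 1
  Position 5 ')': depth becomes 0
  Position 6 '(': depth becomes 1
  Position 7 ')': depth becomes 0
  Position 8 '(': depth becomes 1
  Position 9 '(': depth becomes 2
  Position 10 '(': depth becomes 3
  Position 11 '(': depth becomes 4
  Position 12 '(': depth becomes 5
  Position 13 '(': depth becomes 6
  Position 14 ')': depth becomes 5
  Position 15 '(': depth becomes 6
  Position 16 ')': depth becomes 5
  Position 17 ')': depth becomes 4
  Position 18 '(': depth becomes 5
  Position 19 '(': depth becomes 6
  Position 20 ')': depth becomes 5
  Position 21 ')': depth becomes 4
  Position 22 ')': depth becomes 3
  Position 23 ')': depth becomes 2
  Position 24 ')': depth becomes 1
  Position 25 ')': depth becomes 0
Maximum depth reached: 6

6


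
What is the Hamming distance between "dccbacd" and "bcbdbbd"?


Comparing "dccbacd" and "bcbdbbd" position by position:
  Position 0: 'd' vs 'b' => differ
  Position 1: 'c' vs 'c' => same
  Position 2: 'c' vs 'b' => differ
  Position 3: 'b' vs 'd' => differ
  Position 4: 'a' vs 'b' => differ
  Position 5: 'c' vs 'b' => differ
  Position 6: 'd' vs 'd' => same
Total differences (Hamming distance): 5

5


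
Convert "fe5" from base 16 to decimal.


Input: "fe5" in base 16
Positional expansion:
  Digit 'f' (value 15) x 16^2 = 3840
  Digit 'e' (value 14) x 16^1 = 224
  Digit '5' (value 5) x 16^0 = 5
Sum = 4069

4069


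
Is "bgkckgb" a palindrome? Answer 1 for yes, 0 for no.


Input: bgkckgb
Reversed: bgkckgb
  Compare pos 0 ('b') with pos 6 ('b'): match
  Compare pos 1 ('g') with pos 5 ('g'): match
  Compare pos 2 ('k') with pos 4 ('k'): match
Result: palindrome

1


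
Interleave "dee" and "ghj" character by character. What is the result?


Interleaving "dee" and "ghj":
  Position 0: 'd' from first, 'g' from second => "dg"
  Position 1: 'e' from first, 'h' from second => "eh"
  Position 2: 'e' from first, 'j' from second => "ej"
Result: dgehej

dgehej


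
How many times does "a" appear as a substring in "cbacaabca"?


Searching for "a" in "cbacaabca"
Scanning each position:
  Position 0: "c" => no
  Position 1: "b" => no
  Position 2: "a" => MATCH
  Position 3: "c" => no
  Position 4: "a" => MATCH
  Position 5: "a" => MATCH
  Position 6: "b" => no
  Position 7: "c" => no
  Position 8: "a" => MATCH
Total occurrences: 4

4


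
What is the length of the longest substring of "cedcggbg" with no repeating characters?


Input: "cedcggbg"
Sliding window (track last position of each char):
  Position 0 ('c'): window [0,0] length 1 -- new best
  Position 1 ('e'): window [0,1] length 2 -- new best
  Position 2 ('d'): window [0,2] length 3 -- new best
  Position 3 ('c'): repeat (last at 0), move window start to 1
  Position 3 ('c'): window [1,3] length 3
  Position 4 ('g'): window [1,4] length 4 -- new best
  Position 5 ('g'): repeat (last at 4), move window start to 5
  Position 5 ('g'): window [5,5] length 1
  Position 6 ('b'): window [5,6] length 2
  Position 7 ('g'): repeat (last at 5), move window start to 6
  Position 7 ('g'): window [6,7] length 2
Longest substring with no repeats: "edcg" with length 4

4


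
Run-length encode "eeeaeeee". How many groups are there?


Input: eeeaeeee
Scanning for consecutive runs:
  Group 1: 'e' x 3 (positions 0-2)
  Group 2: 'a' x 1 (positions 3-3)
  Group 3: 'e' x 4 (positions 4-7)
Total groups: 3

3


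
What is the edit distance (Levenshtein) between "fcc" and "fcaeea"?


Computing edit distance: "fcc" -> "fcaeea"
DP table:
           f    c    a    e    e    a
      0    1    2    3    4    5    6
  f   1    0    1    2    3    4    5
  c   2    1    0    1    2    3    4
  c   3    2    1    1    2    3    4
Edit distance = dp[3][6] = 4

4


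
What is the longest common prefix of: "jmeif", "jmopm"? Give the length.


Words: jmeif, jmopm
  Position 0: all 'j' => match
  Position 1: all 'm' => match
  Position 2: ('e', 'o') => mismatch, stop
LCP = "jm" (length 2)

2


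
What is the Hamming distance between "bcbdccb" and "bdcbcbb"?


Comparing "bcbdccb" and "bdcbcbb" position by position:
  Position 0: 'b' vs 'b' => same
  Position 1: 'c' vs 'd' => differ
  Position 2: 'b' vs 'c' => differ
  Position 3: 'd' vs 'b' => differ
  Position 4: 'c' vs 'c' => same
  Position 5: 'c' vs 'b' => differ
  Position 6: 'b' vs 'b' => same
Total differences (Hamming distance): 4

4


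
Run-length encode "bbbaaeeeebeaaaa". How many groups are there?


Input: bbbaaeeeebeaaaa
Scanning for consecutive runs:
  Group 1: 'b' x 3 (positions 0-2)
  Group 2: 'a' x 2 (positions 3-4)
  Group 3: 'e' x 4 (positions 5-8)
  Group 4: 'b' x 1 (positions 9-9)
  Group 5: 'e' x 1 (positions 10-10)
  Group 6: 'a' x 4 (positions 11-14)
Total groups: 6

6


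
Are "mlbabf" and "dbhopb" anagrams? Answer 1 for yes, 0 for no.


Strings: "mlbabf", "dbhopb"
Sorted first:  abbflm
Sorted second: bbdhop
Differ at position 0: 'a' vs 'b' => not anagrams

0


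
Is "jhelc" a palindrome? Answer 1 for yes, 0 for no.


Input: jhelc
Reversed: clehj
  Compare pos 0 ('j') with pos 4 ('c'): MISMATCH
  Compare pos 1 ('h') with pos 3 ('l'): MISMATCH
Result: not a palindrome

0


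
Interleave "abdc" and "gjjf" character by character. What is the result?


Interleaving "abdc" and "gjjf":
  Position 0: 'a' from first, 'g' from second => "ag"
  Position 1: 'b' from first, 'j' from second => "bj"
  Position 2: 'd' from first, 'j' from second => "dj"
  Position 3: 'c' from first, 'f' from second => "cf"
Result: agbjdjcf

agbjdjcf


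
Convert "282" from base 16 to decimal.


Input: "282" in base 16
Positional expansion:
  Digit '2' (value 2) x 16^2 = 512
  Digit '8' (value 8) x 16^1 = 128
  Digit '2' (value 2) x 16^0 = 2
Sum = 642

642


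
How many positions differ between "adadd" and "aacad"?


Comparing "adadd" and "aacad" position by position:
  Position 0: 'a' vs 'a' => same
  Position 1: 'd' vs 'a' => DIFFER
  Position 2: 'a' vs 'c' => DIFFER
  Position 3: 'd' vs 'a' => DIFFER
  Position 4: 'd' vs 'd' => same
Positions that differ: 3

3


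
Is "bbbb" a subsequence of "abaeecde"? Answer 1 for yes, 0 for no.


Check if "bbbb" is a subsequence of "abaeecde"
Greedy scan:
  Position 0 ('a'): no match needed
  Position 1 ('b'): matches sub[0] = 'b'
  Position 2 ('a'): no match needed
  Position 3 ('e'): no match needed
  Position 4 ('e'): no match needed
  Position 5 ('c'): no match needed
  Position 6 ('d'): no match needed
  Position 7 ('e'): no match needed
Only matched 1/4 characters => not a subsequence

0


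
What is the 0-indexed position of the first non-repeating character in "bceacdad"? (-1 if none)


Input: bceacdad
Character frequencies:
  'a': 2
  'b': 1
  'c': 2
  'd': 2
  'e': 1
Scanning left to right for freq == 1:
  Position 0 ('b'): unique! => answer = 0

0


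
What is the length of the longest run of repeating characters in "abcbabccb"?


Input: "abcbabccb"
Scanning for longest run:
  Position 1 ('b'): new char, reset run to 1
  Position 2 ('c'): new char, reset run to 1
  Position 3 ('b'): new char, reset run to 1
  Position 4 ('a'): new char, reset run to 1
  Position 5 ('b'): new char, reset run to 1
  Position 6 ('c'): new char, reset run to 1
  Position 7 ('c'): continues run of 'c', length=2
  Position 8 ('b'): new char, reset run to 1
Longest run: 'c' with length 2

2


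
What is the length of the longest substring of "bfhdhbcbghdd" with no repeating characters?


Input: "bfhdhbcbghdd"
Sliding window (track last position of each char):
  Position 0 ('b'): window [0,0] length 1 -- new best
  Position 1 ('f'): window [0,1] length 2 -- new best
  Position 2 ('h'): window [0,2] length 3 -- new best
  Position 3 ('d'): window [0,3] length 4 -- new best
  Position 4 ('h'): repeat (last at 2), move window start to 3
  Position 4 ('h'): window [3,4] length 2
  Position 5 ('b'): window [3,5] length 3
  Position 6 ('c'): window [3,6] length 4
  Position 7 ('b'): repeat (last at 5), move window start to 6
  Position 7 ('b'): window [6,7] length 2
  Position 8 ('g'): window [6,8] length 3
  Position 9 ('h'): window [6,9] length 4
  Position 10 ('d'): window [6,10] length 5 -- new best
  Position 11 ('d'): repeat (last at 10), move window start to 11
  Position 11 ('d'): window [11,11] length 1
Longest substring with no repeats: "cbghd" with length 5

5


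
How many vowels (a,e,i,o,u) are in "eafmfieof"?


Input: eafmfieof
Checking each character:
  'e' at position 0: vowel (running total: 1)
  'a' at position 1: vowel (running total: 2)
  'f' at position 2: consonant
  'm' at position 3: consonant
  'f' at position 4: consonant
  'i' at position 5: vowel (running total: 3)
  'e' at position 6: vowel (running total: 4)
  'o' at position 7: vowel (running total: 5)
  'f' at position 8: consonant
Total vowels: 5

5


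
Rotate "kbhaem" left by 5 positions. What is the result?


Input: "kbhaem", rotate left by 5
First 5 characters: "kbhae"
Remaining characters: "m"
Concatenate remaining + first: "m" + "kbhae" = "mkbhae"

mkbhae


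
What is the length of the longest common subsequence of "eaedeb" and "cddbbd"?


LCS of "eaedeb" and "cddbbd"
DP table:
           c    d    d    b    b    d
      0    0    0    0    0    0    0
  e   0    0    0    0    0    0    0
  a   0    0    0    0    0    0    0
  e   0    0    0    0    0    0    0
  d   0    0    1    1    1    1    1
  e   0    0    1    1    1    1    1
  b   0    0    1    1    2    2    2
LCS length = dp[6][6] = 2

2


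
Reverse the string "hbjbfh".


Input: hbjbfh
Reading characters right to left:
  Position 5: 'h'
  Position 4: 'f'
  Position 3: 'b'
  Position 2: 'j'
  Position 1: 'b'
  Position 0: 'h'
Reversed: hfbjbh

hfbjbh


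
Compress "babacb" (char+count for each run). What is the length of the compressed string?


Input: babacb
Runs:
  'b' x 1 => "b1"
  'a' x 1 => "a1"
  'b' x 1 => "b1"
  'a' x 1 => "a1"
  'c' x 1 => "c1"
  'b' x 1 => "b1"
Compressed: "b1a1b1a1c1b1"
Compressed length: 12

12


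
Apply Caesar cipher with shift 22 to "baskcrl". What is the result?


Caesar cipher: shift "baskcrl" by 22
  'b' (pos 1) + 22 = pos 23 = 'x'
  'a' (pos 0) + 22 = pos 22 = 'w'
  's' (pos 18) + 22 = pos 14 = 'o'
  'k' (pos 10) + 22 = pos 6 = 'g'
  'c' (pos 2) + 22 = pos 24 = 'y'
  'r' (pos 17) + 22 = pos 13 = 'n'
  'l' (pos 11) + 22 = pos 7 = 'h'
Result: xwogynh

xwogynh


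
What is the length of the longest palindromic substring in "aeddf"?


Input: "aeddf"
Checking substrings for palindromes:
  [2:4] "dd" (len 2) => palindrome
Longest palindromic substring: "dd" with length 2

2


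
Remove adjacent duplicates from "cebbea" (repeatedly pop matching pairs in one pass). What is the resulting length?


Input: cebbea
Stack-based adjacent duplicate removal:
  Read 'c': push. Stack: c
  Read 'e': push. Stack: ce
  Read 'b': push. Stack: ceb
  Read 'b': matches stack top 'b' => pop. Stack: ce
  Read 'e': matches stack top 'e' => pop. Stack: c
  Read 'a': push. Stack: ca
Final stack: "ca" (length 2)

2


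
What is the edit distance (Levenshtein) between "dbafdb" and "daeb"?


Computing edit distance: "dbafdb" -> "daeb"
DP table:
           d    a    e    b
      0    1    2    3    4
  d   1    0    1    2    3
  b   2    1    1    2    2
  a   3    2    1    2    3
  f   4    3    2    2    3
  d   5    4    3    3    3
  b   6    5    4    4    3
Edit distance = dp[6][4] = 3

3


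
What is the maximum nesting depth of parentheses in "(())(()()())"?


Input: "(())(()()())"
Tracking depth:
  Position 0 '(': depth becomes 1
  Position 1 '(': depth becomes 2
  Position 2 ')': depth becomes 1
  Position 3 ')': depth becomes 0
  Position 4 '(': depth becomes 1
  Position 5 '(': depth becomes 2
  Position 6 ')': depth becomes 1
  Position 7 '(': depth becomes 2
  Position 8 ')': depth becomes 1
  Position 9 '(': depth becomes 2
  Position 10 ')': depth becomes 1
  Position 11 ')': depth becomes 0
Maximum depth reached: 2

2


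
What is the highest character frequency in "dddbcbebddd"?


Input: dddbcbebddd
Character counts:
  'b': 3
  'c': 1
  'd': 6
  'e': 1
Maximum frequency: 6

6


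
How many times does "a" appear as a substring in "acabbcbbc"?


Searching for "a" in "acabbcbbc"
Scanning each position:
  Position 0: "a" => MATCH
  Position 1: "c" => no
  Position 2: "a" => MATCH
  Position 3: "b" => no
  Position 4: "b" => no
  Position 5: "c" => no
  Position 6: "b" => no
  Position 7: "b" => no
  Position 8: "c" => no
Total occurrences: 2

2


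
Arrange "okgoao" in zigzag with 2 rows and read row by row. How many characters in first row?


Zigzag "okgoao" into 2 rows:
Placing characters:
  'o' => row 0
  'k' => row 1
  'g' => row 0
  'o' => row 1
  'a' => row 0
  'o' => row 1
Rows:
  Row 0: "oga"
  Row 1: "koo"
First row length: 3

3


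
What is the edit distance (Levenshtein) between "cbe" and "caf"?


Computing edit distance: "cbe" -> "caf"
DP table:
           c    a    f
      0    1    2    3
  c   1    0    1    2
  b   2    1    1    2
  e   3    2    2    2
Edit distance = dp[3][3] = 2

2


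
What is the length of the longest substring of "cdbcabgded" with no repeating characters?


Input: "cdbcabgded"
Sliding window (track last position of each char):
  Position 0 ('c'): window [0,0] length 1 -- new best
  Position 1 ('d'): window [0,1] length 2 -- new best
  Position 2 ('b'): window [0,2] length 3 -- new best
  Position 3 ('c'): repeat (last at 0), move window start to 1
  Position 3 ('c'): window [1,3] length 3
  Position 4 ('a'): window [1,4] length 4 -- new best
  Position 5 ('b'): repeat (last at 2), move window start to 3
  Position 5 ('b'): window [3,5] length 3
  Position 6 ('g'): window [3,6] length 4
  Position 7 ('d'): window [3,7] length 5 -- new best
  Position 8 ('e'): window [3,8] length 6 -- new best
  Position 9 ('d'): repeat (last at 7), move window start to 8
  Position 9 ('d'): window [8,9] length 2
Longest substring with no repeats: "cabgde" with length 6

6


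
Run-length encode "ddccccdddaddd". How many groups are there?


Input: ddccccdddaddd
Scanning for consecutive runs:
  Group 1: 'd' x 2 (positions 0-1)
  Group 2: 'c' x 4 (positions 2-5)
  Group 3: 'd' x 3 (positions 6-8)
  Group 4: 'a' x 1 (positions 9-9)
  Group 5: 'd' x 3 (positions 10-12)
Total groups: 5

5


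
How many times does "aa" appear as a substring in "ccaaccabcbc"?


Searching for "aa" in "ccaaccabcbc"
Scanning each position:
  Position 0: "cc" => no
  Position 1: "ca" => no
  Position 2: "aa" => MATCH
  Position 3: "ac" => no
  Position 4: "cc" => no
  Position 5: "ca" => no
  Position 6: "ab" => no
  Position 7: "bc" => no
  Position 8: "cb" => no
  Position 9: "bc" => no
Total occurrences: 1

1


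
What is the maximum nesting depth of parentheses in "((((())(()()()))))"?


Input: "((((())(()()()))))"
Tracking depth:
  Position 0 '(': depth becomes 1
  Position 1 '(': depth becomes 2
  Position 2 '(': depth becomes 3
  Position 3 '(': depth becomes 4
  Position 4 '(': depth becomes 5
  Position 5 ')': depth becomes 4
  Position 6 ')': depth becomes 3
  Position 7 '(': depth becomes 4
  Position 8 '(': depth becomes 5
  Position 9 ')': depth becomes 4
  Position 10 '(': depth becomes 5
  Position 11 ')': depth becomes 4
  Position 12 '(': depth becomes 5
  Position 13 ')': depth becomes 4
  Position 14 ')': depth becomes 3
  Position 15 ')': depth becomes 2
  Position 16 ')': depth becomes 1
  Position 17 ')': depth becomes 0
Maximum depth reached: 5

5
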